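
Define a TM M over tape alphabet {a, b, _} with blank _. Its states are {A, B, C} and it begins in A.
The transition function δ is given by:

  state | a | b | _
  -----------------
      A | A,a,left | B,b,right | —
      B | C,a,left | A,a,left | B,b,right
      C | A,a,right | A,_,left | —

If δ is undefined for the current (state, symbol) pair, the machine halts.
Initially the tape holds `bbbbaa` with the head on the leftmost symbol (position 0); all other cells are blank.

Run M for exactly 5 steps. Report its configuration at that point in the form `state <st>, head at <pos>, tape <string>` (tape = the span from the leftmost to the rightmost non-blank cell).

state A, head at -1, tape abbaa

A | _[b]bbbaa   read b → write b, move right, go to B
B | _b[b]bbaa   read b → write a, move left, go to A
A | _[b]abbaa   read b → write b, move right, go to B
B | _b[a]bbaa   read a → write a, move left, go to C
C | _[b]abbaa   read b → write _, move left, go to A
A | [_]_abbaa
After 5 steps: state A, head at -1, tape abbaa.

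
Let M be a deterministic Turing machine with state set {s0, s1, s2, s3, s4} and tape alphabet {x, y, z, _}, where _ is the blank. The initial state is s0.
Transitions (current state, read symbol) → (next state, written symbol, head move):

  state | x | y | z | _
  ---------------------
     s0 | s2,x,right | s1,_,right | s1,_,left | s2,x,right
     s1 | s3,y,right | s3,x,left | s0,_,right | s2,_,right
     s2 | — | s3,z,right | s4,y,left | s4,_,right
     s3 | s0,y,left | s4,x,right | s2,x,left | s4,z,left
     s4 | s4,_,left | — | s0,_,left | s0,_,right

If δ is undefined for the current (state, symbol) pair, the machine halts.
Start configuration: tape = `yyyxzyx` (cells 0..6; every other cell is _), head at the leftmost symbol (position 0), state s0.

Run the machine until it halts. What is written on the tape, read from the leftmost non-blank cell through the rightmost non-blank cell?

yzyzyx

s0 | _[y]yyxzyx   read y → write _, move right, go to s1
s1 | __[y]yxzyx   read y → write x, move left, go to s3
s3 | _[_]xyxzyx   read _ → write z, move left, go to s4
s4 | [_]zxyxzyx   read _ → write _, move right, go to s0
s0 | _[z]xyxzyx   read z → write _, move left, go to s1
s1 | [_]_xyxzyx   read _ → write _, move right, go to s2
s2 | _[_]xyxzyx   read _ → write _, move right, go to s4
s4 | __[x]yxzyx   read x → write _, move left, go to s4
s4 | _[_]_yxzyx   read _ → write _, move right, go to s0
s0 | __[_]yxzyx   read _ → write x, move right, go to s2
s2 | __x[y]xzyx   read y → write z, move right, go to s3
s3 | __xz[x]zyx   read x → write y, move left, go to s0
s0 | __x[z]yzyx   read z → write _, move left, go to s1
s1 | __[x]_yzyx   read x → write y, move right, go to s3
s3 | __y[_]yzyx   read _ → write z, move left, go to s4
s4 | __[y]zyzyx
The non-blank tape span at halt is yzyzyx.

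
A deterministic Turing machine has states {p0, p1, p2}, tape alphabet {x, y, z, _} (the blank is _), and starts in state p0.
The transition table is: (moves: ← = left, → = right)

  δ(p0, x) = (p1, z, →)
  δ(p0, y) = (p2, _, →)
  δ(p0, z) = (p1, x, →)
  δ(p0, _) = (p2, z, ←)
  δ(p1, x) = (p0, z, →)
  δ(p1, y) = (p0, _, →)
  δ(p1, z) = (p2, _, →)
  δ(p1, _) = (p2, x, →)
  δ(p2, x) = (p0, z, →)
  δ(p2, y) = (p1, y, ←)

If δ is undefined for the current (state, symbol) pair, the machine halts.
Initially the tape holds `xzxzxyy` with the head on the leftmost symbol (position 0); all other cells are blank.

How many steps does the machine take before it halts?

11

state=p0 head=0 tape=[x]zxzxyy_   (p0,x)→(p1,z,→)
state=p1 head=1 tape=z[z]xzxyy_   (p1,z)→(p2,_,→)
state=p2 head=2 tape=z_[x]zxyy_   (p2,x)→(p0,z,→)
state=p0 head=3 tape=z_z[z]xyy_   (p0,z)→(p1,x,→)
state=p1 head=4 tape=z_zx[x]yy_   (p1,x)→(p0,z,→)
state=p0 head=5 tape=z_zxz[y]y_   (p0,y)→(p2,_,→)
state=p2 head=6 tape=z_zxz_[y]_   (p2,y)→(p1,y,←)
state=p1 head=5 tape=z_zxz[_]y_   (p1,_)→(p2,x,→)
state=p2 head=6 tape=z_zxzx[y]_   (p2,y)→(p1,y,←)
state=p1 head=5 tape=z_zxz[x]y_   (p1,x)→(p0,z,→)
state=p0 head=6 tape=z_zxzz[y]_   (p0,y)→(p2,_,→)
state=p2 head=7 tape=z_zxzz_[_]
M halts after 11 transitions.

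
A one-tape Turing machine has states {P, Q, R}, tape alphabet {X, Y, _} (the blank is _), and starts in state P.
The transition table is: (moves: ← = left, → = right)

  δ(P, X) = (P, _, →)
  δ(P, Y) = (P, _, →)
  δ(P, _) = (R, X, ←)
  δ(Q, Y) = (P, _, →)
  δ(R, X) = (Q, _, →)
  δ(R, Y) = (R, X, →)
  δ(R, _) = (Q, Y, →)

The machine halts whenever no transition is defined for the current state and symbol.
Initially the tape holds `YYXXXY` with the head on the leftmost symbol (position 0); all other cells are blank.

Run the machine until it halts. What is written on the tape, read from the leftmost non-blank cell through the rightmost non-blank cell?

YX

P | [Y]YXXXY_   read Y → write _, move →, go to P
P | _[Y]XXXY_   read Y → write _, move →, go to P
P | __[X]XXY_   read X → write _, move →, go to P
P | ___[X]XY_   read X → write _, move →, go to P
P | ____[X]Y_   read X → write _, move →, go to P
P | _____[Y]_   read Y → write _, move →, go to P
P | ______[_]   read _ → write X, move ←, go to R
R | _____[_]X   read _ → write Y, move →, go to Q
Q | _____Y[X]
The non-blank tape span at halt is YX.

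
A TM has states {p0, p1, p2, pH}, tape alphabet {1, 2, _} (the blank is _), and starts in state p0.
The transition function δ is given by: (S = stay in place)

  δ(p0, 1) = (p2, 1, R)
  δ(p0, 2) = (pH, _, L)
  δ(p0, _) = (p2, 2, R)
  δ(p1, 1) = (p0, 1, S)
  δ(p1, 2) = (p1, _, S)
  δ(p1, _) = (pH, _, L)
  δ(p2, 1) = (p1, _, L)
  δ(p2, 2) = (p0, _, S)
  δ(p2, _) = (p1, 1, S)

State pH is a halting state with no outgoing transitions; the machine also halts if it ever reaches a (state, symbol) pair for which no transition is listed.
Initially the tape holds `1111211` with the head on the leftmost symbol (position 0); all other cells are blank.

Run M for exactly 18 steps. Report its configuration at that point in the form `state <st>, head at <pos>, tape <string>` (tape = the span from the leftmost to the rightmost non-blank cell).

state p0, head at 3, tape 1111211

state=p0 head=0 tape=[1]111211   (p0,1)→(p2,1,R)
state=p2 head=1 tape=1[1]11211   (p2,1)→(p1,_,L)
state=p1 head=0 tape=[1]_11211   (p1,1)→(p0,1,S)
state=p0 head=0 tape=[1]_11211   (p0,1)→(p2,1,R)
state=p2 head=1 tape=1[_]11211   (p2,_)→(p1,1,S)
state=p1 head=1 tape=1[1]11211   (p1,1)→(p0,1,S)
state=p0 head=1 tape=1[1]11211   (p0,1)→(p2,1,R)
state=p2 head=2 tape=11[1]1211   (p2,1)→(p1,_,L)
state=p1 head=1 tape=1[1]_1211   (p1,1)→(p0,1,S)
state=p0 head=1 tape=1[1]_1211   (p0,1)→(p2,1,R)
state=p2 head=2 tape=11[_]1211   (p2,_)→(p1,1,S)
state=p1 head=2 tape=11[1]1211   (p1,1)→(p0,1,S)
state=p0 head=2 tape=11[1]1211   (p0,1)→(p2,1,R)
state=p2 head=3 tape=111[1]211   (p2,1)→(p1,_,L)
state=p1 head=2 tape=11[1]_211   (p1,1)→(p0,1,S)
state=p0 head=2 tape=11[1]_211   (p0,1)→(p2,1,R)
state=p2 head=3 tape=111[_]211   (p2,_)→(p1,1,S)
state=p1 head=3 tape=111[1]211   (p1,1)→(p0,1,S)
state=p0 head=3 tape=111[1]211
After 18 steps: state p0, head at 3, tape 1111211.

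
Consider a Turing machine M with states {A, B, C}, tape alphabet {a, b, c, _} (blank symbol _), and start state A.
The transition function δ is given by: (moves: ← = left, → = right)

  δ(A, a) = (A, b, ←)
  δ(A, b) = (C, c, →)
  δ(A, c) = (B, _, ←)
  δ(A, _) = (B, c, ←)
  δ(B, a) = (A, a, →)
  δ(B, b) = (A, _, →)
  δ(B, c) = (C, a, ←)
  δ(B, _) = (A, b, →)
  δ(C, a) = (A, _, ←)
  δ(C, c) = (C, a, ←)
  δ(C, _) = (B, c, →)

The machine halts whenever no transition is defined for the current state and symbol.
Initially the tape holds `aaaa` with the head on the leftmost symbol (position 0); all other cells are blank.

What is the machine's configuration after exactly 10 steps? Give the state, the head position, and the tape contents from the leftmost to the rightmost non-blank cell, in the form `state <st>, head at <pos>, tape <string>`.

state B, head at -2, tape cbaaa

state=A head=0 tape=__[a]aaa   (A,a)→(A,b,←)
state=A head=-1 tape=_[_]baaa   (A,_)→(B,c,←)
state=B head=-2 tape=[_]cbaaa   (B,_)→(A,b,→)
state=A head=-1 tape=b[c]baaa   (A,c)→(B,_,←)
state=B head=-2 tape=[b]_baaa   (B,b)→(A,_,→)
state=A head=-1 tape=_[_]baaa   (A,_)→(B,c,←)
state=B head=-2 tape=[_]cbaaa   (B,_)→(A,b,→)
state=A head=-1 tape=b[c]baaa   (A,c)→(B,_,←)
state=B head=-2 tape=[b]_baaa   (B,b)→(A,_,→)
state=A head=-1 tape=_[_]baaa   (A,_)→(B,c,←)
state=B head=-2 tape=[_]cbaaa
After 10 steps: state B, head at -2, tape cbaaa.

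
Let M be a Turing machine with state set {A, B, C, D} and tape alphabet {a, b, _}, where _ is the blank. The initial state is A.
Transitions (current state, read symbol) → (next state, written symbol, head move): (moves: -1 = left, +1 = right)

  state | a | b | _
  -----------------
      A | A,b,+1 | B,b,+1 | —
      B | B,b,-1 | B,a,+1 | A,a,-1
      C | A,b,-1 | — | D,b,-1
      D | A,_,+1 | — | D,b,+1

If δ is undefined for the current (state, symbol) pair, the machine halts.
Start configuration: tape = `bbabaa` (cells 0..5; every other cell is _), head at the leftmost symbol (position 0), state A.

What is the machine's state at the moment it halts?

A | __[b]babaa   read b → write b, move +1, go to B
B | __b[b]abaa   read b → write a, move +1, go to B
B | __ba[a]baa   read a → write b, move -1, go to B
B | __b[a]bbaa   read a → write b, move -1, go to B
B | __[b]bbbaa   read b → write a, move +1, go to B
B | __a[b]bbaa   read b → write a, move +1, go to B
B | __aa[b]baa   read b → write a, move +1, go to B
B | __aaa[b]aa   read b → write a, move +1, go to B
B | __aaaa[a]a   read a → write b, move -1, go to B
B | __aaa[a]ba   read a → write b, move -1, go to B
B | __aa[a]bba   read a → write b, move -1, go to B
B | __a[a]bbba   read a → write b, move -1, go to B
B | __[a]bbbba   read a → write b, move -1, go to B
B | _[_]bbbbba   read _ → write a, move -1, go to A
A | [_]abbbbba
No transition is defined for (A, _); M halts in state A.

A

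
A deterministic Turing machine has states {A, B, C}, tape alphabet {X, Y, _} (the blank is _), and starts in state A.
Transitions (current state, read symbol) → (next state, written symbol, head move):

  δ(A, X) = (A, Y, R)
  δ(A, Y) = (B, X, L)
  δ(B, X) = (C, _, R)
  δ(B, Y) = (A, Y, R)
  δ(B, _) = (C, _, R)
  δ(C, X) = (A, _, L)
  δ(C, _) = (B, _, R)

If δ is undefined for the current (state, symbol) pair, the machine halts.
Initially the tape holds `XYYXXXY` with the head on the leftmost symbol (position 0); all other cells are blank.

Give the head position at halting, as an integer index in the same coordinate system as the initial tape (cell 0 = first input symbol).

state=A head=0 tape=[X]YYXXXY_   (A,X)→(A,Y,R)
state=A head=1 tape=Y[Y]YXXXY_   (A,Y)→(B,X,L)
state=B head=0 tape=[Y]XYXXXY_   (B,Y)→(A,Y,R)
state=A head=1 tape=Y[X]YXXXY_   (A,X)→(A,Y,R)
state=A head=2 tape=YY[Y]XXXY_   (A,Y)→(B,X,L)
state=B head=1 tape=Y[Y]XXXXY_   (B,Y)→(A,Y,R)
state=A head=2 tape=YY[X]XXXY_   (A,X)→(A,Y,R)
state=A head=3 tape=YYY[X]XXY_   (A,X)→(A,Y,R)
state=A head=4 tape=YYYY[X]XY_   (A,X)→(A,Y,R)
state=A head=5 tape=YYYYY[X]Y_   (A,X)→(A,Y,R)
state=A head=6 tape=YYYYYY[Y]_   (A,Y)→(B,X,L)
state=B head=5 tape=YYYYY[Y]X_   (B,Y)→(A,Y,R)
state=A head=6 tape=YYYYYY[X]_   (A,X)→(A,Y,R)
state=A head=7 tape=YYYYYYY[_]
At halt the head is at cell 7.

7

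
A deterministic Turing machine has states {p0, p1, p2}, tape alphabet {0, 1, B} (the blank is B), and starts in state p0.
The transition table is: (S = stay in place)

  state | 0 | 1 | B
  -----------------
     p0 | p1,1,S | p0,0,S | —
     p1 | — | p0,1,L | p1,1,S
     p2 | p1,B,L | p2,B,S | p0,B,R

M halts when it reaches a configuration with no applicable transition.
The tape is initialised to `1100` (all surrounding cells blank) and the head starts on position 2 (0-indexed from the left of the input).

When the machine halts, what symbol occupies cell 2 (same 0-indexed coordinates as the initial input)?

1

state=p0 head=2 tape=B11[0]0   (p0,0)→(p1,1,S)
state=p1 head=2 tape=B11[1]0   (p1,1)→(p0,1,L)
state=p0 head=1 tape=B1[1]10   (p0,1)→(p0,0,S)
state=p0 head=1 tape=B1[0]10   (p0,0)→(p1,1,S)
state=p1 head=1 tape=B1[1]10   (p1,1)→(p0,1,L)
state=p0 head=0 tape=B[1]110   (p0,1)→(p0,0,S)
state=p0 head=0 tape=B[0]110   (p0,0)→(p1,1,S)
state=p1 head=0 tape=B[1]110   (p1,1)→(p0,1,L)
state=p0 head=-1 tape=[B]1110
Cell 2 holds 1 when M halts.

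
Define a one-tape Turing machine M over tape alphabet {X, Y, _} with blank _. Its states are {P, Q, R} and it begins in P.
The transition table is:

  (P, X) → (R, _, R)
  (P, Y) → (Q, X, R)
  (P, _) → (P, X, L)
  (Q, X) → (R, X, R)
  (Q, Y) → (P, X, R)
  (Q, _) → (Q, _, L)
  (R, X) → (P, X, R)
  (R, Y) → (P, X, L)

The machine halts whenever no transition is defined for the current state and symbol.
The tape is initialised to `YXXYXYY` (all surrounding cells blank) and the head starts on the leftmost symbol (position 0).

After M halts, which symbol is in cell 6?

X

P | [Y]XXYXYY_   read Y → write X, move R, go to Q
Q | X[X]XYXYY_   read X → write X, move R, go to R
R | XX[X]YXYY_   read X → write X, move R, go to P
P | XXX[Y]XYY_   read Y → write X, move R, go to Q
Q | XXXX[X]YY_   read X → write X, move R, go to R
R | XXXXX[Y]Y_   read Y → write X, move L, go to P
P | XXXX[X]XY_   read X → write _, move R, go to R
R | XXXX_[X]Y_   read X → write X, move R, go to P
P | XXXX_X[Y]_   read Y → write X, move R, go to Q
Q | XXXX_XX[_]   read _ → write _, move L, go to Q
Q | XXXX_X[X]_   read X → write X, move R, go to R
R | XXXX_XX[_]
Cell 6 holds X when M halts.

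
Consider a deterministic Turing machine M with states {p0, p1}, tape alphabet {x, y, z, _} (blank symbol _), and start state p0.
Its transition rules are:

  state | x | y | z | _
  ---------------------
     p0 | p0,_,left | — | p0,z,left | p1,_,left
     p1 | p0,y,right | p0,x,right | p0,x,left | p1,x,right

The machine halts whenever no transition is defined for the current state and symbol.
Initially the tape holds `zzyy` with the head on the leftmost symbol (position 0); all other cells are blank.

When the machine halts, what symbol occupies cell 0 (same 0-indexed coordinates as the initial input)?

y

p0 | ____[z]zyy   read z → write z, move left, go to p0
p0 | ___[_]zzyy   read _ → write _, move left, go to p1
p1 | __[_]_zzyy   read _ → write x, move right, go to p1
p1 | __x[_]zzyy   read _ → write x, move right, go to p1
p1 | __xx[z]zyy   read z → write x, move left, go to p0
p0 | __x[x]xzyy   read x → write _, move left, go to p0
p0 | __[x]_xzyy   read x → write _, move left, go to p0
p0 | _[_]__xzyy   read _ → write _, move left, go to p1
p1 | [_]___xzyy   read _ → write x, move right, go to p1
p1 | x[_]__xzyy   read _ → write x, move right, go to p1
p1 | xx[_]_xzyy   read _ → write x, move right, go to p1
p1 | xxx[_]xzyy   read _ → write x, move right, go to p1
p1 | xxxx[x]zyy   read x → write y, move right, go to p0
p0 | xxxxy[z]yy   read z → write z, move left, go to p0
p0 | xxxx[y]zyy
Cell 0 holds y when M halts.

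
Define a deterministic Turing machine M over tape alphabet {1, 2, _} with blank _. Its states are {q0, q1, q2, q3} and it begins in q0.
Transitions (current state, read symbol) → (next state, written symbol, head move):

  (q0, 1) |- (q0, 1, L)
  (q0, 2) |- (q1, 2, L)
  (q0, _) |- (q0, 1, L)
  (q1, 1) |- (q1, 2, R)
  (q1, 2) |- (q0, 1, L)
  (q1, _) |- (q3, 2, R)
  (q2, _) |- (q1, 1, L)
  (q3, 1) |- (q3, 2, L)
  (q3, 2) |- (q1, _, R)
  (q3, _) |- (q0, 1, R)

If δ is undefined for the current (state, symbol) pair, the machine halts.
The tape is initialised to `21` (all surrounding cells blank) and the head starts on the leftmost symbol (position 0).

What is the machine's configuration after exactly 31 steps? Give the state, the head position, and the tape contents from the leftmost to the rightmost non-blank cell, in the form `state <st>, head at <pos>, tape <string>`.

state=q0 head=0 tape=____[2]1___   (q0,2)→(q1,2,L)
state=q1 head=-1 tape=___[_]21___   (q1,_)→(q3,2,R)
state=q3 head=0 tape=___2[2]1___   (q3,2)→(q1,_,R)
state=q1 head=1 tape=___2_[1]___   (q1,1)→(q1,2,R)
state=q1 head=2 tape=___2_2[_]__   (q1,_)→(q3,2,R)
state=q3 head=3 tape=___2_22[_]_   (q3,_)→(q0,1,R)
state=q0 head=4 tape=___2_221[_]   (q0,_)→(q0,1,L)
state=q0 head=3 tape=___2_22[1]1   (q0,1)→(q0,1,L)
state=q0 head=2 tape=___2_2[2]11   (q0,2)→(q1,2,L)
state=q1 head=1 tape=___2_[2]211   (q1,2)→(q0,1,L)
state=q0 head=0 tape=___2[_]1211   (q0,_)→(q0,1,L)
state=q0 head=-1 tape=___[2]11211   (q0,2)→(q1,2,L)
state=q1 head=-2 tape=__[_]211211   (q1,_)→(q3,2,R)
state=q3 head=-1 tape=__2[2]11211   (q3,2)→(q1,_,R)
state=q1 head=0 tape=__2_[1]1211   (q1,1)→(q1,2,R)
state=q1 head=1 tape=__2_2[1]211   (q1,1)→(q1,2,R)
state=q1 head=2 tape=__2_22[2]11   (q1,2)→(q0,1,L)
state=q0 head=1 tape=__2_2[2]111   (q0,2)→(q1,2,L)
state=q1 head=0 tape=__2_[2]2111   (q1,2)→(q0,1,L)
state=q0 head=-1 tape=__2[_]12111   (q0,_)→(q0,1,L)
state=q0 head=-2 tape=__[2]112111   (q0,2)→(q1,2,L)
state=q1 head=-3 tape=_[_]2112111   (q1,_)→(q3,2,R)
state=q3 head=-2 tape=_2[2]112111   (q3,2)→(q1,_,R)
state=q1 head=-1 tape=_2_[1]12111   (q1,1)→(q1,2,R)
state=q1 head=0 tape=_2_2[1]2111   (q1,1)→(q1,2,R)
state=q1 head=1 tape=_2_22[2]111   (q1,2)→(q0,1,L)
state=q0 head=0 tape=_2_2[2]1111   (q0,2)→(q1,2,L)
state=q1 head=-1 tape=_2_[2]21111   (q1,2)→(q0,1,L)
state=q0 head=-2 tape=_2[_]121111   (q0,_)→(q0,1,L)
state=q0 head=-3 tape=_[2]1121111   (q0,2)→(q1,2,L)
state=q1 head=-4 tape=[_]21121111   (q1,_)→(q3,2,R)
state=q3 head=-3 tape=2[2]1121111
After 31 steps: state q3, head at -3, tape 221121111.

state q3, head at -3, tape 221121111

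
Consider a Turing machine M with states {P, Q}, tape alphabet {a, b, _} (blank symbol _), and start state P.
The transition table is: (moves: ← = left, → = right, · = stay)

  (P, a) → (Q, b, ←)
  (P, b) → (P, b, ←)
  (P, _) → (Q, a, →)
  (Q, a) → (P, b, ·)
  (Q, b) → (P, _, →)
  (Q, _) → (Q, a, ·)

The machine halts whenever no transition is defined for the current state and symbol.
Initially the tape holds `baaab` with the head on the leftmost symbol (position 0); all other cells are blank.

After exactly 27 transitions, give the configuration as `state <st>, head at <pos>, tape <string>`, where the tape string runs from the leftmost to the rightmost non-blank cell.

state Q, head at -1, tape aaabbbab

state=P head=0 tape=___[b]aaab   (P,b)→(P,b,←)
state=P head=-1 tape=__[_]baaab   (P,_)→(Q,a,→)
state=Q head=0 tape=__a[b]aaab   (Q,b)→(P,_,→)
state=P head=1 tape=__a_[a]aab   (P,a)→(Q,b,←)
state=Q head=0 tape=__a[_]baab   (Q,_)→(Q,a,·)
state=Q head=0 tape=__a[a]baab   (Q,a)→(P,b,·)
state=P head=0 tape=__a[b]baab   (P,b)→(P,b,←)
state=P head=-1 tape=__[a]bbaab   (P,a)→(Q,b,←)
state=Q head=-2 tape=_[_]bbbaab   (Q,_)→(Q,a,·)
state=Q head=-2 tape=_[a]bbbaab   (Q,a)→(P,b,·)
state=P head=-2 tape=_[b]bbbaab   (P,b)→(P,b,←)
state=P head=-3 tape=[_]bbbbaab   (P,_)→(Q,a,→)
state=Q head=-2 tape=a[b]bbbaab   (Q,b)→(P,_,→)
state=P head=-1 tape=a_[b]bbaab   (P,b)→(P,b,←)
state=P head=-2 tape=a[_]bbbaab   (P,_)→(Q,a,→)
state=Q head=-1 tape=aa[b]bbaab   (Q,b)→(P,_,→)
state=P head=0 tape=aa_[b]baab   (P,b)→(P,b,←)
state=P head=-1 tape=aa[_]bbaab   (P,_)→(Q,a,→)
state=Q head=0 tape=aaa[b]baab   (Q,b)→(P,_,→)
state=P head=1 tape=aaa_[b]aab   (P,b)→(P,b,←)
state=P head=0 tape=aaa[_]baab   (P,_)→(Q,a,→)
state=Q head=1 tape=aaaa[b]aab   (Q,b)→(P,_,→)
state=P head=2 tape=aaaa_[a]ab   (P,a)→(Q,b,←)
state=Q head=1 tape=aaaa[_]bab   (Q,_)→(Q,a,·)
state=Q head=1 tape=aaaa[a]bab   (Q,a)→(P,b,·)
state=P head=1 tape=aaaa[b]bab   (P,b)→(P,b,←)
state=P head=0 tape=aaa[a]bbab   (P,a)→(Q,b,←)
state=Q head=-1 tape=aa[a]bbbab
After 27 steps: state Q, head at -1, tape aaabbbab.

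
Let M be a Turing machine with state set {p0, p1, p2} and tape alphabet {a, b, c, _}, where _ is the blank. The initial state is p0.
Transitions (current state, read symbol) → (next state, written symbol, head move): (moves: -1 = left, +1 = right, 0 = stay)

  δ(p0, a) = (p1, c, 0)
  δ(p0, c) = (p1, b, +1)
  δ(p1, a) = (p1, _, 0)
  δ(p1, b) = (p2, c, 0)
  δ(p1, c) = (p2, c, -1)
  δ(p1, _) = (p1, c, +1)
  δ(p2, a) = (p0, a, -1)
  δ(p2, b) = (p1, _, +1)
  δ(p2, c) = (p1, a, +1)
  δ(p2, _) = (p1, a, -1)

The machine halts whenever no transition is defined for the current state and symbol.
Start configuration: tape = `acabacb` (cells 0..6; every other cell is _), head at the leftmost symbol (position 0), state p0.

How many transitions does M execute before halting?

state=p0 head=0 tape=__[a]cabacb   (p0,a)→(p1,c,0)
state=p1 head=0 tape=__[c]cabacb   (p1,c)→(p2,c,-1)
state=p2 head=-1 tape=_[_]ccabacb   (p2,_)→(p1,a,-1)
state=p1 head=-2 tape=[_]accabacb   (p1,_)→(p1,c,+1)
state=p1 head=-1 tape=c[a]ccabacb   (p1,a)→(p1,_,0)
state=p1 head=-1 tape=c[_]ccabacb   (p1,_)→(p1,c,+1)
state=p1 head=0 tape=cc[c]cabacb   (p1,c)→(p2,c,-1)
state=p2 head=-1 tape=c[c]ccabacb   (p2,c)→(p1,a,+1)
state=p1 head=0 tape=ca[c]cabacb   (p1,c)→(p2,c,-1)
state=p2 head=-1 tape=c[a]ccabacb   (p2,a)→(p0,a,-1)
state=p0 head=-2 tape=[c]accabacb   (p0,c)→(p1,b,+1)
state=p1 head=-1 tape=b[a]ccabacb   (p1,a)→(p1,_,0)
state=p1 head=-1 tape=b[_]ccabacb   (p1,_)→(p1,c,+1)
state=p1 head=0 tape=bc[c]cabacb   (p1,c)→(p2,c,-1)
state=p2 head=-1 tape=b[c]ccabacb   (p2,c)→(p1,a,+1)
state=p1 head=0 tape=ba[c]cabacb   (p1,c)→(p2,c,-1)
state=p2 head=-1 tape=b[a]ccabacb   (p2,a)→(p0,a,-1)
state=p0 head=-2 tape=[b]accabacb
M halts after 17 transitions.

17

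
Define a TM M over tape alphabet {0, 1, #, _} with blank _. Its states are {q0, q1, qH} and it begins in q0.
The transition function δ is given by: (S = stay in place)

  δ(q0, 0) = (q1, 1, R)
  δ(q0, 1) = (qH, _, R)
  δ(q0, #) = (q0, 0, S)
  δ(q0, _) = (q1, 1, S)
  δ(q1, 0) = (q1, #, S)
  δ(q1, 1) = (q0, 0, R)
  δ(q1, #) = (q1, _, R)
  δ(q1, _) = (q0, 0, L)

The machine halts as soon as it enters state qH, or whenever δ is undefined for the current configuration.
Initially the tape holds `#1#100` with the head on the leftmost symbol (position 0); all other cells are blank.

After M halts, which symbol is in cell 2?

1

state=q0 head=0 tape=[#]1#100__   (q0,#)→(q0,0,S)
state=q0 head=0 tape=[0]1#100__   (q0,0)→(q1,1,R)
state=q1 head=1 tape=1[1]#100__   (q1,1)→(q0,0,R)
state=q0 head=2 tape=10[#]100__   (q0,#)→(q0,0,S)
state=q0 head=2 tape=10[0]100__   (q0,0)→(q1,1,R)
state=q1 head=3 tape=101[1]00__   (q1,1)→(q0,0,R)
state=q0 head=4 tape=1010[0]0__   (q0,0)→(q1,1,R)
state=q1 head=5 tape=10101[0]__   (q1,0)→(q1,#,S)
state=q1 head=5 tape=10101[#]__   (q1,#)→(q1,_,R)
state=q1 head=6 tape=10101_[_]_   (q1,_)→(q0,0,L)
state=q0 head=5 tape=10101[_]0_   (q0,_)→(q1,1,S)
state=q1 head=5 tape=10101[1]0_   (q1,1)→(q0,0,R)
state=q0 head=6 tape=101010[0]_   (q0,0)→(q1,1,R)
state=q1 head=7 tape=1010101[_]   (q1,_)→(q0,0,L)
state=q0 head=6 tape=101010[1]0   (q0,1)→(qH,_,R)
state=qH head=7 tape=101010_[0]
Cell 2 holds 1 when M halts.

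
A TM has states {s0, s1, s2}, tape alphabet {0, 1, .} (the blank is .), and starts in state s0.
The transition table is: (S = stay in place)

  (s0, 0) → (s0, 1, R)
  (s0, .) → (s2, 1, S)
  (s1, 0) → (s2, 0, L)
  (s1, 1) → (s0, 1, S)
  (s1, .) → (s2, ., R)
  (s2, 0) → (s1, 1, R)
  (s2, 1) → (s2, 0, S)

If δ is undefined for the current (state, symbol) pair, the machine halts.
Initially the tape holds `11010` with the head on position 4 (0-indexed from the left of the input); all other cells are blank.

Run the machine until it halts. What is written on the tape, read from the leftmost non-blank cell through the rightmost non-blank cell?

110111

s0 | 1101[0]...   read 0 → write 1, move R, go to s0
s0 | 11011[.]..   read . → write 1, move S, go to s2
s2 | 11011[1]..   read 1 → write 0, move S, go to s2
s2 | 11011[0]..   read 0 → write 1, move R, go to s1
s1 | 110111[.].   read . → write ., move R, go to s2
s2 | 110111.[.]
The non-blank tape span at halt is 110111.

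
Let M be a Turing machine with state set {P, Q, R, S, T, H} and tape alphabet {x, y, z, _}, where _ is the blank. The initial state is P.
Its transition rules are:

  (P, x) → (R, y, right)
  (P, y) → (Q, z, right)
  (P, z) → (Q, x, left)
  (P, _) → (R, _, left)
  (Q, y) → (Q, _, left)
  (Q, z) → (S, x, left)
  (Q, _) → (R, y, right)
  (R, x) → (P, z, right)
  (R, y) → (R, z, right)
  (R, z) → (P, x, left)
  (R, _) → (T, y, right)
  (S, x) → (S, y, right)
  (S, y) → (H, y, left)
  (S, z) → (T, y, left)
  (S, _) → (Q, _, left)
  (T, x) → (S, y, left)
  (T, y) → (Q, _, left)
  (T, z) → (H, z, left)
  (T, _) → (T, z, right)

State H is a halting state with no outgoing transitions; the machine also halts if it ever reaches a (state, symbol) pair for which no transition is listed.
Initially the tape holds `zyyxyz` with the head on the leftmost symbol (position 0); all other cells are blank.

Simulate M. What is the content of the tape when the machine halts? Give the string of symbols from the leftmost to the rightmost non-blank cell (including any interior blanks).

state=P head=0 tape=___[z]yyxyz   (P,z)→(Q,x,left)
state=Q head=-1 tape=__[_]xyyxyz   (Q,_)→(R,y,right)
state=R head=0 tape=__y[x]yyxyz   (R,x)→(P,z,right)
state=P head=1 tape=__yz[y]yxyz   (P,y)→(Q,z,right)
state=Q head=2 tape=__yzz[y]xyz   (Q,y)→(Q,_,left)
state=Q head=1 tape=__yz[z]_xyz   (Q,z)→(S,x,left)
state=S head=0 tape=__y[z]x_xyz   (S,z)→(T,y,left)
state=T head=-1 tape=__[y]yx_xyz   (T,y)→(Q,_,left)
state=Q head=-2 tape=_[_]_yx_xyz   (Q,_)→(R,y,right)
state=R head=-1 tape=_y[_]yx_xyz   (R,_)→(T,y,right)
state=T head=0 tape=_yy[y]x_xyz   (T,y)→(Q,_,left)
state=Q head=-1 tape=_y[y]_x_xyz   (Q,y)→(Q,_,left)
state=Q head=-2 tape=_[y]__x_xyz   (Q,y)→(Q,_,left)
state=Q head=-3 tape=[_]___x_xyz   (Q,_)→(R,y,right)
state=R head=-2 tape=y[_]__x_xyz   (R,_)→(T,y,right)
state=T head=-1 tape=yy[_]_x_xyz   (T,_)→(T,z,right)
state=T head=0 tape=yyz[_]x_xyz   (T,_)→(T,z,right)
state=T head=1 tape=yyzz[x]_xyz   (T,x)→(S,y,left)
state=S head=0 tape=yyz[z]y_xyz   (S,z)→(T,y,left)
state=T head=-1 tape=yy[z]yy_xyz   (T,z)→(H,z,left)
state=H head=-2 tape=y[y]zyy_xyz
The non-blank tape span at halt is yyzyy_xyz.

yyzyy_xyz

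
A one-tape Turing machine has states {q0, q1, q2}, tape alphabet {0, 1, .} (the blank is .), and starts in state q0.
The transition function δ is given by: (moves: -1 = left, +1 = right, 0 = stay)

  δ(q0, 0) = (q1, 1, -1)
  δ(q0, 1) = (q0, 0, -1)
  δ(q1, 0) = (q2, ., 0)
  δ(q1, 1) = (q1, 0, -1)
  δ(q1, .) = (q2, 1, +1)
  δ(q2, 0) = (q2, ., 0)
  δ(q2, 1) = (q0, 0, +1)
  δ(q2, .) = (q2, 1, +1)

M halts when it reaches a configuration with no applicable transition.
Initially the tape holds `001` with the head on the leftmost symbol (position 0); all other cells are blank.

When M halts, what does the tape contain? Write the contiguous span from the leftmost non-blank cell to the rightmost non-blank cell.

11110

q0 | ..[0]01.   read 0 → write 1, move -1, go to q1
q1 | .[.]101.   read . → write 1, move +1, go to q2
q2 | .1[1]01.   read 1 → write 0, move +1, go to q0
q0 | .10[0]1.   read 0 → write 1, move -1, go to q1
q1 | .1[0]11.   read 0 → write ., move 0, go to q2
q2 | .1[.]11.   read . → write 1, move +1, go to q2
q2 | .11[1]1.   read 1 → write 0, move +1, go to q0
q0 | .110[1].   read 1 → write 0, move -1, go to q0
q0 | .11[0]0.   read 0 → write 1, move -1, go to q1
q1 | .1[1]10.   read 1 → write 0, move -1, go to q1
q1 | .[1]010.   read 1 → write 0, move -1, go to q1
q1 | [.]0010.   read . → write 1, move +1, go to q2
q2 | 1[0]010.   read 0 → write ., move 0, go to q2
q2 | 1[.]010.   read . → write 1, move +1, go to q2
q2 | 11[0]10.   read 0 → write ., move 0, go to q2
q2 | 11[.]10.   read . → write 1, move +1, go to q2
q2 | 111[1]0.   read 1 → write 0, move +1, go to q0
q0 | 1110[0].   read 0 → write 1, move -1, go to q1
q1 | 111[0]1.   read 0 → write ., move 0, go to q2
q2 | 111[.]1.   read . → write 1, move +1, go to q2
q2 | 1111[1].   read 1 → write 0, move +1, go to q0
q0 | 11110[.]
The non-blank tape span at halt is 11110.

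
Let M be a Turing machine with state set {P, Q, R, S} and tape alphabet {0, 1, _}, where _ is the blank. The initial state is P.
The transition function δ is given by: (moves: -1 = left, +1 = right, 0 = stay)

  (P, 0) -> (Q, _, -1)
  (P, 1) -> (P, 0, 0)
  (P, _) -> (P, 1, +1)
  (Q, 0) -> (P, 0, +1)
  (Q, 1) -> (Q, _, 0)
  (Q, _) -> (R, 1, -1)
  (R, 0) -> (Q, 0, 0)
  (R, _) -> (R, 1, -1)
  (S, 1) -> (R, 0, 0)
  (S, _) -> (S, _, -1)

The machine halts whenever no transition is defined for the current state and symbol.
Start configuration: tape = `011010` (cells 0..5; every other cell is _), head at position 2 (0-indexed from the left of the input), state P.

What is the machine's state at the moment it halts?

R

state=P head=2 tape=01[1]010   (P,1)→(P,0,0)
state=P head=2 tape=01[0]010   (P,0)→(Q,_,-1)
state=Q head=1 tape=0[1]_010   (Q,1)→(Q,_,0)
state=Q head=1 tape=0[_]_010   (Q,_)→(R,1,-1)
state=R head=0 tape=[0]1_010   (R,0)→(Q,0,0)
state=Q head=0 tape=[0]1_010   (Q,0)→(P,0,+1)
state=P head=1 tape=0[1]_010   (P,1)→(P,0,0)
state=P head=1 tape=0[0]_010   (P,0)→(Q,_,-1)
state=Q head=0 tape=[0]__010   (Q,0)→(P,0,+1)
state=P head=1 tape=0[_]_010   (P,_)→(P,1,+1)
state=P head=2 tape=01[_]010   (P,_)→(P,1,+1)
state=P head=3 tape=011[0]10   (P,0)→(Q,_,-1)
state=Q head=2 tape=01[1]_10   (Q,1)→(Q,_,0)
state=Q head=2 tape=01[_]_10   (Q,_)→(R,1,-1)
state=R head=1 tape=0[1]1_10
No transition is defined for (R, 1); M halts in state R.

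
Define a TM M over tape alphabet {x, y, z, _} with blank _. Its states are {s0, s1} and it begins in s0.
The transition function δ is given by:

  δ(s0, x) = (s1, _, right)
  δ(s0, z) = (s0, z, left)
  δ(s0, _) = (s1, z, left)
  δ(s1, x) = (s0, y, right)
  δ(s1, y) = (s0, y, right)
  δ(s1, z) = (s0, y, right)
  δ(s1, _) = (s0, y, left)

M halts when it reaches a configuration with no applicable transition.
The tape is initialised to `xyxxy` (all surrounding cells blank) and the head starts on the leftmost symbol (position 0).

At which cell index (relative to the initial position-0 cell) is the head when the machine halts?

s0 | [x]yxxy   read x → write _, move right, go to s1
s1 | _[y]xxy   read y → write y, move right, go to s0
s0 | _y[x]xy   read x → write _, move right, go to s1
s1 | _y_[x]y   read x → write y, move right, go to s0
s0 | _y_y[y]
At halt the head is at cell 4.

4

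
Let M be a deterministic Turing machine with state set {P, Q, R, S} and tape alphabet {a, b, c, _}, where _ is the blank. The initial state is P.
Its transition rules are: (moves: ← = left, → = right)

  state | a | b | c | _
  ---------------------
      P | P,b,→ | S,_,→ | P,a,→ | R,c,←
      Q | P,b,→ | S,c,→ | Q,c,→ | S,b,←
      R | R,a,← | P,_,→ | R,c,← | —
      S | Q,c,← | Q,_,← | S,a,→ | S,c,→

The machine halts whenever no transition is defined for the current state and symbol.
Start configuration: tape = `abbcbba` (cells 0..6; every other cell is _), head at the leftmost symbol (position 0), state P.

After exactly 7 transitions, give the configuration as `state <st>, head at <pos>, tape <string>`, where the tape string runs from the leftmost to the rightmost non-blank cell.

state S, head at -1, tape cb_b_cbba

P | __[a]bbcbba   read a → write b, move →, go to P
P | __b[b]bcbba   read b → write _, move →, go to S
S | __b_[b]cbba   read b → write _, move ←, go to Q
Q | __b[_]_cbba   read _ → write b, move ←, go to S
S | __[b]b_cbba   read b → write _, move ←, go to Q
Q | _[_]_b_cbba   read _ → write b, move ←, go to S
S | [_]b_b_cbba   read _ → write c, move →, go to S
S | c[b]_b_cbba
After 7 steps: state S, head at -1, tape cb_b_cbba.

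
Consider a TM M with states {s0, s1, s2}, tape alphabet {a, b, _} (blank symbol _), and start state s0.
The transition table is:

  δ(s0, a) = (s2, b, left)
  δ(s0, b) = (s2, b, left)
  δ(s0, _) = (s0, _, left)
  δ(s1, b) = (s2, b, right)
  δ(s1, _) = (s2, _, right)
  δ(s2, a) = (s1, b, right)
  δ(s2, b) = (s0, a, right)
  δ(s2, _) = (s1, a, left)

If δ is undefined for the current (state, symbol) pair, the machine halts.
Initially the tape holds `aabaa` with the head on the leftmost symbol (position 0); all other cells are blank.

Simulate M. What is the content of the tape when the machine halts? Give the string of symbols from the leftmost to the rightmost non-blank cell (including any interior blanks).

bbbbba

s0 | __[a]abaa   read a → write b, move left, go to s2
s2 | _[_]babaa   read _ → write a, move left, go to s1
s1 | [_]ababaa   read _ → write _, move right, go to s2
s2 | _[a]babaa   read a → write b, move right, go to s1
s1 | _b[b]abaa   read b → write b, move right, go to s2
s2 | _bb[a]baa   read a → write b, move right, go to s1
s1 | _bbb[b]aa   read b → write b, move right, go to s2
s2 | _bbbb[a]a   read a → write b, move right, go to s1
s1 | _bbbbb[a]
The non-blank tape span at halt is bbbbba.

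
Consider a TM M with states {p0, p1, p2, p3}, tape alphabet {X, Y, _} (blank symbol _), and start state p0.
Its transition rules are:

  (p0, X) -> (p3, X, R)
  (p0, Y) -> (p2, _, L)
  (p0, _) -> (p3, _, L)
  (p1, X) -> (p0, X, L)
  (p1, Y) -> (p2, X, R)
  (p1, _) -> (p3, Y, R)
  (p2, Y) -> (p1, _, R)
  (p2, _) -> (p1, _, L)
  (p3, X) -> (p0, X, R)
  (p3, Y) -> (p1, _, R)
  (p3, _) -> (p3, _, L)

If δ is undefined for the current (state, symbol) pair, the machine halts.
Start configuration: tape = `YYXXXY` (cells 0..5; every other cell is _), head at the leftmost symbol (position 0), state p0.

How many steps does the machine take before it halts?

18

state=p0 head=0 tape=__[Y]YXXXY   (p0,Y)→(p2,_,L)
state=p2 head=-1 tape=_[_]_YXXXY   (p2,_)→(p1,_,L)
state=p1 head=-2 tape=[_]__YXXXY   (p1,_)→(p3,Y,R)
state=p3 head=-1 tape=Y[_]_YXXXY   (p3,_)→(p3,_,L)
state=p3 head=-2 tape=[Y]__YXXXY   (p3,Y)→(p1,_,R)
state=p1 head=-1 tape=_[_]_YXXXY   (p1,_)→(p3,Y,R)
state=p3 head=0 tape=_Y[_]YXXXY   (p3,_)→(p3,_,L)
state=p3 head=-1 tape=_[Y]_YXXXY   (p3,Y)→(p1,_,R)
state=p1 head=0 tape=__[_]YXXXY   (p1,_)→(p3,Y,R)
state=p3 head=1 tape=__Y[Y]XXXY   (p3,Y)→(p1,_,R)
state=p1 head=2 tape=__Y_[X]XXY   (p1,X)→(p0,X,L)
state=p0 head=1 tape=__Y[_]XXXY   (p0,_)→(p3,_,L)
state=p3 head=0 tape=__[Y]_XXXY   (p3,Y)→(p1,_,R)
state=p1 head=1 tape=___[_]XXXY   (p1,_)→(p3,Y,R)
state=p3 head=2 tape=___Y[X]XXY   (p3,X)→(p0,X,R)
state=p0 head=3 tape=___YX[X]XY   (p0,X)→(p3,X,R)
state=p3 head=4 tape=___YXX[X]Y   (p3,X)→(p0,X,R)
state=p0 head=5 tape=___YXXX[Y]   (p0,Y)→(p2,_,L)
state=p2 head=4 tape=___YXX[X]_
M halts after 18 transitions.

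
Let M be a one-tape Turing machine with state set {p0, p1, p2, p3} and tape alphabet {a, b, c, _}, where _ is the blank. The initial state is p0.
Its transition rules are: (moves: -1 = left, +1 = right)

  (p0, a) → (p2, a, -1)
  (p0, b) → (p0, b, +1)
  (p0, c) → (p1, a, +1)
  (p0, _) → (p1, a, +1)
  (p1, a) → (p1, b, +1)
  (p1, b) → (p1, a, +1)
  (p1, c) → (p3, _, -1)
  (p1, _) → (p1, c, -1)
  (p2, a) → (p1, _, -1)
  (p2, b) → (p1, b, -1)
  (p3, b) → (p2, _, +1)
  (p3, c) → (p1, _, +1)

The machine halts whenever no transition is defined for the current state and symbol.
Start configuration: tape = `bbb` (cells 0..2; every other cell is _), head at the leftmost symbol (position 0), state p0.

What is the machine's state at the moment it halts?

p2

state=p0 head=0 tape=[b]bb__   (p0,b)→(p0,b,+1)
state=p0 head=1 tape=b[b]b__   (p0,b)→(p0,b,+1)
state=p0 head=2 tape=bb[b]__   (p0,b)→(p0,b,+1)
state=p0 head=3 tape=bbb[_]_   (p0,_)→(p1,a,+1)
state=p1 head=4 tape=bbba[_]   (p1,_)→(p1,c,-1)
state=p1 head=3 tape=bbb[a]c   (p1,a)→(p1,b,+1)
state=p1 head=4 tape=bbbb[c]   (p1,c)→(p3,_,-1)
state=p3 head=3 tape=bbb[b]_   (p3,b)→(p2,_,+1)
state=p2 head=4 tape=bbb_[_]
No transition is defined for (p2, _); M halts in state p2.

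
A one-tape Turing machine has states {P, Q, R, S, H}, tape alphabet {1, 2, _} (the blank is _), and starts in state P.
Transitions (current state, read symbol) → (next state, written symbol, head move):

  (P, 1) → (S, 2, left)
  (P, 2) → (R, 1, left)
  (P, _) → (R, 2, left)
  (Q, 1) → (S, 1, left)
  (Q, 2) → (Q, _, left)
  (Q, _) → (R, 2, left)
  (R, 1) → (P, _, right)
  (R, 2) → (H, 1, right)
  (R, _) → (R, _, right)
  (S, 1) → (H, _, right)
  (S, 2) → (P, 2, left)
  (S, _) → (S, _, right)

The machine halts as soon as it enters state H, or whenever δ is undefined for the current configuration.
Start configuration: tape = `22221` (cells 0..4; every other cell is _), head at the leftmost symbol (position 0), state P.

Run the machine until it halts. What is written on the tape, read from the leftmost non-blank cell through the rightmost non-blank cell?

state=P head=0 tape=_[2]2221   (P,2)→(R,1,left)
state=R head=-1 tape=[_]12221   (R,_)→(R,_,right)
state=R head=0 tape=_[1]2221   (R,1)→(P,_,right)
state=P head=1 tape=__[2]221   (P,2)→(R,1,left)
state=R head=0 tape=_[_]1221   (R,_)→(R,_,right)
state=R head=1 tape=__[1]221   (R,1)→(P,_,right)
state=P head=2 tape=___[2]21   (P,2)→(R,1,left)
state=R head=1 tape=__[_]121   (R,_)→(R,_,right)
state=R head=2 tape=___[1]21   (R,1)→(P,_,right)
state=P head=3 tape=____[2]1   (P,2)→(R,1,left)
state=R head=2 tape=___[_]11   (R,_)→(R,_,right)
state=R head=3 tape=____[1]1   (R,1)→(P,_,right)
state=P head=4 tape=_____[1]   (P,1)→(S,2,left)
state=S head=3 tape=____[_]2   (S,_)→(S,_,right)
state=S head=4 tape=_____[2]   (S,2)→(P,2,left)
state=P head=3 tape=____[_]2   (P,_)→(R,2,left)
state=R head=2 tape=___[_]22   (R,_)→(R,_,right)
state=R head=3 tape=____[2]2   (R,2)→(H,1,right)
state=H head=4 tape=____1[2]
The non-blank tape span at halt is 12.

12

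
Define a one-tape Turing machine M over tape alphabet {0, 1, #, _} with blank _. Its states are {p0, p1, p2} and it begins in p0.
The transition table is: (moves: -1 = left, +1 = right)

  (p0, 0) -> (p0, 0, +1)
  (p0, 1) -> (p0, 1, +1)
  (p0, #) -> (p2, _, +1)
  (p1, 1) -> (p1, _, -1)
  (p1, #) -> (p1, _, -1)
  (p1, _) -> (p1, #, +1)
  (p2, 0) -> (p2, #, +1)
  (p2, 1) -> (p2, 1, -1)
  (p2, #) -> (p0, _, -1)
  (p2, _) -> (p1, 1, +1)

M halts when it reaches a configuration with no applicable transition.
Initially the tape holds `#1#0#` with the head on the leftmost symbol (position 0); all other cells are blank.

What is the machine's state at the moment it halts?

p1

state=p0 head=0 tape=__[#]1#0#   (p0,#)→(p2,_,+1)
state=p2 head=1 tape=___[1]#0#   (p2,1)→(p2,1,-1)
state=p2 head=0 tape=__[_]1#0#   (p2,_)→(p1,1,+1)
state=p1 head=1 tape=__1[1]#0#   (p1,1)→(p1,_,-1)
state=p1 head=0 tape=__[1]_#0#   (p1,1)→(p1,_,-1)
state=p1 head=-1 tape=_[_]__#0#   (p1,_)→(p1,#,+1)
state=p1 head=0 tape=_#[_]_#0#   (p1,_)→(p1,#,+1)
state=p1 head=1 tape=_##[_]#0#   (p1,_)→(p1,#,+1)
state=p1 head=2 tape=_###[#]0#   (p1,#)→(p1,_,-1)
state=p1 head=1 tape=_##[#]_0#   (p1,#)→(p1,_,-1)
state=p1 head=0 tape=_#[#]__0#   (p1,#)→(p1,_,-1)
state=p1 head=-1 tape=_[#]___0#   (p1,#)→(p1,_,-1)
state=p1 head=-2 tape=[_]____0#   (p1,_)→(p1,#,+1)
state=p1 head=-1 tape=#[_]___0#   (p1,_)→(p1,#,+1)
state=p1 head=0 tape=##[_]__0#   (p1,_)→(p1,#,+1)
state=p1 head=1 tape=###[_]_0#   (p1,_)→(p1,#,+1)
state=p1 head=2 tape=####[_]0#   (p1,_)→(p1,#,+1)
state=p1 head=3 tape=#####[0]#
No transition is defined for (p1, 0); M halts in state p1.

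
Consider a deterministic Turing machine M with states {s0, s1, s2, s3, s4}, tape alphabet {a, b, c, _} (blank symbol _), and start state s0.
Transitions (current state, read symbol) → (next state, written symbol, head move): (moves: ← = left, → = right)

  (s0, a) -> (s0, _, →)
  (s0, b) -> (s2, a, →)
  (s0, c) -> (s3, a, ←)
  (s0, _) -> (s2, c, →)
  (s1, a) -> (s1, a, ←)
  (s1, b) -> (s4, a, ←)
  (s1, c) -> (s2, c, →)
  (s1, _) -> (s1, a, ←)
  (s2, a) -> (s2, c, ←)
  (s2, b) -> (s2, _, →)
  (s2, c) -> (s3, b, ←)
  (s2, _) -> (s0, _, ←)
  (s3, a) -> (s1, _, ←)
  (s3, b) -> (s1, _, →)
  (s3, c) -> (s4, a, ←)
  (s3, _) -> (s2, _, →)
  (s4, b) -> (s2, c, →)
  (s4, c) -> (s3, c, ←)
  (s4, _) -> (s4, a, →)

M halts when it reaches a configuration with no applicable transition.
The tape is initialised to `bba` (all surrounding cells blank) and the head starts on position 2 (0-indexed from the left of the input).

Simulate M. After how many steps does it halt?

s0 | bb[a]__   read a → write _, move →, go to s0
s0 | bb_[_]_   read _ → write c, move →, go to s2
s2 | bb_c[_]   read _ → write _, move ←, go to s0
s0 | bb_[c]_   read c → write a, move ←, go to s3
s3 | bb[_]a_   read _ → write _, move →, go to s2
s2 | bb_[a]_   read a → write c, move ←, go to s2
s2 | bb[_]c_   read _ → write _, move ←, go to s0
s0 | b[b]_c_   read b → write a, move →, go to s2
s2 | ba[_]c_   read _ → write _, move ←, go to s0
s0 | b[a]_c_   read a → write _, move →, go to s0
s0 | b_[_]c_   read _ → write c, move →, go to s2
s2 | b_c[c]_   read c → write b, move ←, go to s3
s3 | b_[c]b_   read c → write a, move ←, go to s4
s4 | b[_]ab_   read _ → write a, move →, go to s4
s4 | ba[a]b_
M halts after 14 transitions.

14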